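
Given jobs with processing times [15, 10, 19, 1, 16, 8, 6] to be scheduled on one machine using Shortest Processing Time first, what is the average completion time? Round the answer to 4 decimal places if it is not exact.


Sort jobs by processing time (SPT order): [1, 6, 8, 10, 15, 16, 19]
Compute completion times sequentially:
  Job 1: processing = 1, completes at 1
  Job 2: processing = 6, completes at 7
  Job 3: processing = 8, completes at 15
  Job 4: processing = 10, completes at 25
  Job 5: processing = 15, completes at 40
  Job 6: processing = 16, completes at 56
  Job 7: processing = 19, completes at 75
Sum of completion times = 219
Average completion time = 219/7 = 31.2857

31.2857


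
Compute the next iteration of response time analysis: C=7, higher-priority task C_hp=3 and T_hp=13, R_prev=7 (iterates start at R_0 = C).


R_next = C + ceil(R_prev / T_hp) * C_hp
ceil(7 / 13) = ceil(0.5385) = 1
Interference = 1 * 3 = 3
R_next = 7 + 3 = 10

10


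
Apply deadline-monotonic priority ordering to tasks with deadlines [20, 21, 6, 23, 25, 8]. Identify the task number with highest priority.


Sort tasks by relative deadline (ascending):
  Task 3: deadline = 6
  Task 6: deadline = 8
  Task 1: deadline = 20
  Task 2: deadline = 21
  Task 4: deadline = 23
  Task 5: deadline = 25
Priority order (highest first): [3, 6, 1, 2, 4, 5]
Highest priority task = 3

3


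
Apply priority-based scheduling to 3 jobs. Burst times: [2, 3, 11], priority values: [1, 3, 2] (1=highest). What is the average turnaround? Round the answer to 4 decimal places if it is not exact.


Sort by priority (ascending = highest first):
Order: [(1, 2), (2, 11), (3, 3)]
Completion times:
  Priority 1, burst=2, C=2
  Priority 2, burst=11, C=13
  Priority 3, burst=3, C=16
Average turnaround = 31/3 = 10.3333

10.3333


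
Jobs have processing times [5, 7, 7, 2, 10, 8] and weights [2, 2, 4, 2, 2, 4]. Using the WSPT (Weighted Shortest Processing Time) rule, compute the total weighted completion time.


Compute p/w ratios and sort ascending (WSPT): [(2, 2), (7, 4), (8, 4), (5, 2), (7, 2), (10, 2)]
Compute weighted completion times:
  Job (p=2,w=2): C=2, w*C=2*2=4
  Job (p=7,w=4): C=9, w*C=4*9=36
  Job (p=8,w=4): C=17, w*C=4*17=68
  Job (p=5,w=2): C=22, w*C=2*22=44
  Job (p=7,w=2): C=29, w*C=2*29=58
  Job (p=10,w=2): C=39, w*C=2*39=78
Total weighted completion time = 288

288


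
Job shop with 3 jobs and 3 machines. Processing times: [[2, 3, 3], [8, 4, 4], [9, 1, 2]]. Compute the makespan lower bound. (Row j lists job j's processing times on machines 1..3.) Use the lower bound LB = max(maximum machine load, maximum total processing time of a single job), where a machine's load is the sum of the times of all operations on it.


Machine loads:
  Machine 1: 2 + 8 + 9 = 19
  Machine 2: 3 + 4 + 1 = 8
  Machine 3: 3 + 4 + 2 = 9
Max machine load = 19
Job totals:
  Job 1: 8
  Job 2: 16
  Job 3: 12
Max job total = 16
Lower bound = max(19, 16) = 19

19


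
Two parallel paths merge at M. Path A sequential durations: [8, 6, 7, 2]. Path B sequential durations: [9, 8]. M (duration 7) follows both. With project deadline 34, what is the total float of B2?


Forward pass: ES(B2) = sum of predecessors on chain B = 9
EF = ES + duration = 9 + 8 = 17
Backward pass: LF(M) = deadline = 34; LS(M) = 34 - 7 = 27
LF(B2) = LS(M) - sum(successors on chain B) = 27 - 0 = 27
LS = LF - duration = 27 - 8 = 19
Total float = LS - ES = 19 - 9 = 10

10


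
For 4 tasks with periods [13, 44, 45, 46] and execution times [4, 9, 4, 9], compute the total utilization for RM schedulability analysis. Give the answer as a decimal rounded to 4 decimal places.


Compute individual utilizations (exact fractions):
  Task 1: C/T = 4/13 (approx. 0.3077)
  Task 2: C/T = 9/44 (approx. 0.2045)
  Task 3: C/T = 4/45 (approx. 0.0889)
  Task 4: C/T = 9/46 (approx. 0.1957)
Total utilization U = 4/13 + 9/44 + 4/45 + 9/46 = 471709/592020
Rounded to 4 decimal places: U = 0.7968
RM (Liu & Layland) bound for 4 tasks = 0.756828; compare with U = 471709/592020 (approx. 0.796779)
bound < U <= 1, so the RM sufficient condition is not met (inconclusive; an exact test such as response-time analysis is needed).

0.7968


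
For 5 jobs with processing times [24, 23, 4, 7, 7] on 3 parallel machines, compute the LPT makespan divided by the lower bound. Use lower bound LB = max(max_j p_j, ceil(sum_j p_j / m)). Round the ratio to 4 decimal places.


LPT order: [24, 23, 7, 7, 4]
Machine loads after assignment: [24, 23, 18]
LPT makespan = 24
Lower bound = max(max_job, ceil(total/3)) = max(24, 22) = 24
Ratio = 24 / 24 = 1.0

1.0


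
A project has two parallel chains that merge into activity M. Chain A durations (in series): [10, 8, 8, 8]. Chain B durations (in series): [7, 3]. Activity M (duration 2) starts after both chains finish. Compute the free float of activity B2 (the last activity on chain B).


ES(B2) = sum of predecessors on chain B = 7
EF(B2) = ES + duration = 7 + 3 = 10
Successor of B2 is M. ES(M) = max(sum(A), sum(B)) = max(34, 10) = 34
Free float = ES(successor) - EF(current) = 34 - 10 = 24

24


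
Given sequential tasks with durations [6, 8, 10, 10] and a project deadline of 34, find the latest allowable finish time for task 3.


LF(activity 3) = deadline - sum of successor durations
Successors: activities 4 through 4 with durations [10]
Sum of successor durations = 10
LF = 34 - 10 = 24

24


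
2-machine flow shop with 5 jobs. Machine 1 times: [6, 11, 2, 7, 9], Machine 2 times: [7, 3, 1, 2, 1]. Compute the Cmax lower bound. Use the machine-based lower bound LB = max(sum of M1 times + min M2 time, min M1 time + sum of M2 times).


LB1 = sum(M1 times) + min(M2 times) = 35 + 1 = 36
LB2 = min(M1 times) + sum(M2 times) = 2 + 14 = 16
Lower bound = max(LB1, LB2) = max(36, 16) = 36

36


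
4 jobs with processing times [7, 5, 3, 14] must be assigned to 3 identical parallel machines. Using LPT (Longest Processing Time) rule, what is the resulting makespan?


Sort jobs in decreasing order (LPT): [14, 7, 5, 3]
Assign each job to the least loaded machine:
  Machine 1: jobs [14], load = 14
  Machine 2: jobs [7], load = 7
  Machine 3: jobs [5, 3], load = 8
Makespan = max load = 14

14


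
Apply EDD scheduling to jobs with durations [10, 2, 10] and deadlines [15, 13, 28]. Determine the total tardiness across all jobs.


Sort by due date (EDD order): [(2, 13), (10, 15), (10, 28)]
Compute completion times and tardiness:
  Job 1: p=2, d=13, C=2, tardiness=max(0,2-13)=0
  Job 2: p=10, d=15, C=12, tardiness=max(0,12-15)=0
  Job 3: p=10, d=28, C=22, tardiness=max(0,22-28)=0
Total tardiness = 0

0


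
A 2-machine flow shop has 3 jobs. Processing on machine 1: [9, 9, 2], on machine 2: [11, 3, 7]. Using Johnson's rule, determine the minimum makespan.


Apply Johnson's rule:
  Group 1 (a <= b): [(3, 2, 7), (1, 9, 11)]
  Group 2 (a > b): [(2, 9, 3)]
Optimal job order: [3, 1, 2]
Schedule:
  Job 3: M1 done at 2, M2 done at 9
  Job 1: M1 done at 11, M2 done at 22
  Job 2: M1 done at 20, M2 done at 25
Makespan = 25

25


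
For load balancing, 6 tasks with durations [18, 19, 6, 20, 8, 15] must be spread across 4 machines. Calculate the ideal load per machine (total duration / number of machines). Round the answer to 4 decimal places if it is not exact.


Total processing time = 18 + 19 + 6 + 20 + 8 + 15 = 86
Number of machines = 4
Ideal balanced load = 86 / 4 = 21.5

21.5


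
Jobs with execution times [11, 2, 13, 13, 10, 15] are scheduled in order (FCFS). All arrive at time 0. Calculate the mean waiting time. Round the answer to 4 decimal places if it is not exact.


FCFS order (as given): [11, 2, 13, 13, 10, 15]
Waiting times:
  Job 1: wait = 0
  Job 2: wait = 11
  Job 3: wait = 13
  Job 4: wait = 26
  Job 5: wait = 39
  Job 6: wait = 49
Sum of waiting times = 138
Average waiting time = 138/6 = 23.0

23.0


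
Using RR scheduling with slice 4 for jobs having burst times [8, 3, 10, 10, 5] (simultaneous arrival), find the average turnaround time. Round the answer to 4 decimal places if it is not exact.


Time quantum = 4
Execution trace:
  J1 runs 4 units, time = 4
  J2 runs 3 units, time = 7
  J3 runs 4 units, time = 11
  J4 runs 4 units, time = 15
  J5 runs 4 units, time = 19
  J1 runs 4 units, time = 23
  J3 runs 4 units, time = 27
  J4 runs 4 units, time = 31
  J5 runs 1 units, time = 32
  J3 runs 2 units, time = 34
  J4 runs 2 units, time = 36
Finish times: [23, 7, 34, 36, 32]
Average turnaround = 132/5 = 26.4

26.4


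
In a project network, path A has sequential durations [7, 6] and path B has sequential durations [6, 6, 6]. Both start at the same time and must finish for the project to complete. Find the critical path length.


Path A total = 7 + 6 = 13
Path B total = 6 + 6 + 6 = 18
Critical path = longest path = max(13, 18) = 18

18


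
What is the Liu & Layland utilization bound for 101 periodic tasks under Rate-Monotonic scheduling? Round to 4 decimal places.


Compute 2^(1/101) = 1.0068864466
Subtract 1: 1.0068864466 - 1 = 0.0068864466
Multiply by n: 101 * 0.0068864466 = 0.6955311066
Round to 4 dp: 0.6955

0.6955


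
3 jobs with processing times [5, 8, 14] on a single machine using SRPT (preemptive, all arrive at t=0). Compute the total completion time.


Since all jobs arrive at t=0, SRPT equals SPT ordering.
SPT order: [5, 8, 14]
Completion times:
  Job 1: p=5, C=5
  Job 2: p=8, C=13
  Job 3: p=14, C=27
Total completion time = 5 + 13 + 27 = 45

45


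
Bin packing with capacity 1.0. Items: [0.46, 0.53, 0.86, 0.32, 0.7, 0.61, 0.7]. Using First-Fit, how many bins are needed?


Place items sequentially using First-Fit:
  Item 0.46 -> new Bin 1
  Item 0.53 -> Bin 1 (now 0.99)
  Item 0.86 -> new Bin 2
  Item 0.32 -> new Bin 3
  Item 0.7 -> new Bin 4
  Item 0.61 -> Bin 3 (now 0.93)
  Item 0.7 -> new Bin 5
Total bins used = 5

5


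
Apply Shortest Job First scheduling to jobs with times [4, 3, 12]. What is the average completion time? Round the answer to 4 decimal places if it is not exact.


SJF order (ascending): [3, 4, 12]
Completion times:
  Job 1: burst=3, C=3
  Job 2: burst=4, C=7
  Job 3: burst=12, C=19
Average completion = 29/3 = 9.6667

9.6667


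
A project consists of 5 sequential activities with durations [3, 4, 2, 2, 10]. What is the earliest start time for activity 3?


Activity 3 starts after activities 1 through 2 complete.
Predecessor durations: [3, 4]
ES = 3 + 4 = 7

7


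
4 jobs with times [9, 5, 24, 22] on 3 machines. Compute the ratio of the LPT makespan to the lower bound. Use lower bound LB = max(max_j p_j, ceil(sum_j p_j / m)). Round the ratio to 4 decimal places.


LPT order: [24, 22, 9, 5]
Machine loads after assignment: [24, 22, 14]
LPT makespan = 24
Lower bound = max(max_job, ceil(total/3)) = max(24, 20) = 24
Ratio = 24 / 24 = 1.0

1.0


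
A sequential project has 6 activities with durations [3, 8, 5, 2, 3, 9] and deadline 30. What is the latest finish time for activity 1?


LF(activity 1) = deadline - sum of successor durations
Successors: activities 2 through 6 with durations [8, 5, 2, 3, 9]
Sum of successor durations = 27
LF = 30 - 27 = 3

3


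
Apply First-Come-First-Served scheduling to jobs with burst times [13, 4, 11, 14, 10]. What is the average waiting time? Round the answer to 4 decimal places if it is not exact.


FCFS order (as given): [13, 4, 11, 14, 10]
Waiting times:
  Job 1: wait = 0
  Job 2: wait = 13
  Job 3: wait = 17
  Job 4: wait = 28
  Job 5: wait = 42
Sum of waiting times = 100
Average waiting time = 100/5 = 20.0

20.0


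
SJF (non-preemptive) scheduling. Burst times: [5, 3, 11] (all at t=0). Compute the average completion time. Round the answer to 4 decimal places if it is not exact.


SJF order (ascending): [3, 5, 11]
Completion times:
  Job 1: burst=3, C=3
  Job 2: burst=5, C=8
  Job 3: burst=11, C=19
Average completion = 30/3 = 10.0

10.0


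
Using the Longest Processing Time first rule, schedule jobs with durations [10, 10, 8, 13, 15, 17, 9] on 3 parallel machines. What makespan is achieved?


Sort jobs in decreasing order (LPT): [17, 15, 13, 10, 10, 9, 8]
Assign each job to the least loaded machine:
  Machine 1: jobs [17, 9], load = 26
  Machine 2: jobs [15, 10], load = 25
  Machine 3: jobs [13, 10, 8], load = 31
Makespan = max load = 31

31


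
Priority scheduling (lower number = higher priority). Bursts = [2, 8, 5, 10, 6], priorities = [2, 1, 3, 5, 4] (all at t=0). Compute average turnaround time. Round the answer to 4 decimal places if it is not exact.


Sort by priority (ascending = highest first):
Order: [(1, 8), (2, 2), (3, 5), (4, 6), (5, 10)]
Completion times:
  Priority 1, burst=8, C=8
  Priority 2, burst=2, C=10
  Priority 3, burst=5, C=15
  Priority 4, burst=6, C=21
  Priority 5, burst=10, C=31
Average turnaround = 85/5 = 17.0

17.0


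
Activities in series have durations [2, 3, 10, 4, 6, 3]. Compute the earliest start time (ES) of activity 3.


Activity 3 starts after activities 1 through 2 complete.
Predecessor durations: [2, 3]
ES = 2 + 3 = 5

5


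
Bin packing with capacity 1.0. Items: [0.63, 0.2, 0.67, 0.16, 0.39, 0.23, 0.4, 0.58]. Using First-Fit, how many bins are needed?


Place items sequentially using First-Fit:
  Item 0.63 -> new Bin 1
  Item 0.2 -> Bin 1 (now 0.83)
  Item 0.67 -> new Bin 2
  Item 0.16 -> Bin 1 (now 0.99)
  Item 0.39 -> new Bin 3
  Item 0.23 -> Bin 2 (now 0.9)
  Item 0.4 -> Bin 3 (now 0.79)
  Item 0.58 -> new Bin 4
Total bins used = 4

4


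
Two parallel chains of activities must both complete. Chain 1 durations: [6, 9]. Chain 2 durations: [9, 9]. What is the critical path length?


Path A total = 6 + 9 = 15
Path B total = 9 + 9 = 18
Critical path = longest path = max(15, 18) = 18

18


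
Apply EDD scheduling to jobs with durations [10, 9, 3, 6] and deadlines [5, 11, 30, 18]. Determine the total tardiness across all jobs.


Sort by due date (EDD order): [(10, 5), (9, 11), (6, 18), (3, 30)]
Compute completion times and tardiness:
  Job 1: p=10, d=5, C=10, tardiness=max(0,10-5)=5
  Job 2: p=9, d=11, C=19, tardiness=max(0,19-11)=8
  Job 3: p=6, d=18, C=25, tardiness=max(0,25-18)=7
  Job 4: p=3, d=30, C=28, tardiness=max(0,28-30)=0
Total tardiness = 20

20


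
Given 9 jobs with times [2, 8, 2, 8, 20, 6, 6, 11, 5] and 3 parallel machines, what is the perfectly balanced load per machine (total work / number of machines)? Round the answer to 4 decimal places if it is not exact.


Total processing time = 2 + 8 + 2 + 8 + 20 + 6 + 6 + 11 + 5 = 68
Number of machines = 3
Ideal balanced load = 68 / 3 = 22.6667

22.6667


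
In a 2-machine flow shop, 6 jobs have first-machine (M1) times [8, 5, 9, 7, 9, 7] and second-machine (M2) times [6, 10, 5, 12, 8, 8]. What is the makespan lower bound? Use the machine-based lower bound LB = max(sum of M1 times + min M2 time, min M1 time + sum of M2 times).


LB1 = sum(M1 times) + min(M2 times) = 45 + 5 = 50
LB2 = min(M1 times) + sum(M2 times) = 5 + 49 = 54
Lower bound = max(LB1, LB2) = max(50, 54) = 54

54


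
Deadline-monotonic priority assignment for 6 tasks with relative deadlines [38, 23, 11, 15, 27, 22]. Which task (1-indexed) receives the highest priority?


Sort tasks by relative deadline (ascending):
  Task 3: deadline = 11
  Task 4: deadline = 15
  Task 6: deadline = 22
  Task 2: deadline = 23
  Task 5: deadline = 27
  Task 1: deadline = 38
Priority order (highest first): [3, 4, 6, 2, 5, 1]
Highest priority task = 3

3


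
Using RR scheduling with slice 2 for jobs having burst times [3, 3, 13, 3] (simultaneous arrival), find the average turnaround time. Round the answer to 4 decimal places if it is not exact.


Time quantum = 2
Execution trace:
  J1 runs 2 units, time = 2
  J2 runs 2 units, time = 4
  J3 runs 2 units, time = 6
  J4 runs 2 units, time = 8
  J1 runs 1 units, time = 9
  J2 runs 1 units, time = 10
  J3 runs 2 units, time = 12
  J4 runs 1 units, time = 13
  J3 runs 2 units, time = 15
  J3 runs 2 units, time = 17
  J3 runs 2 units, time = 19
  J3 runs 2 units, time = 21
  J3 runs 1 units, time = 22
Finish times: [9, 10, 22, 13]
Average turnaround = 54/4 = 13.5

13.5


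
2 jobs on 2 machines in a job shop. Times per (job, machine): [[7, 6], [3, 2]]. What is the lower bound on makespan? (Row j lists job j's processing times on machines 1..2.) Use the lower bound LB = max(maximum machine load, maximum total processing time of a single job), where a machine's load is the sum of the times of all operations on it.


Machine loads:
  Machine 1: 7 + 3 = 10
  Machine 2: 6 + 2 = 8
Max machine load = 10
Job totals:
  Job 1: 13
  Job 2: 5
Max job total = 13
Lower bound = max(10, 13) = 13

13


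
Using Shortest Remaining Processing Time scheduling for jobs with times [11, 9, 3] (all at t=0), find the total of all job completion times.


Since all jobs arrive at t=0, SRPT equals SPT ordering.
SPT order: [3, 9, 11]
Completion times:
  Job 1: p=3, C=3
  Job 2: p=9, C=12
  Job 3: p=11, C=23
Total completion time = 3 + 12 + 23 = 38

38


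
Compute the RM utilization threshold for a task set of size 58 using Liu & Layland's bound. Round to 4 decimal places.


Compute 2^(1/58) = 1.0120225098
Subtract 1: 1.0120225098 - 1 = 0.0120225098
Multiply by n: 58 * 0.0120225098 = 0.6973055684
Round to 4 dp: 0.6973

0.6973


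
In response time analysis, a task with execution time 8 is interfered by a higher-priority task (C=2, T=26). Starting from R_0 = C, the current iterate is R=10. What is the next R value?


R_next = C + ceil(R_prev / T_hp) * C_hp
ceil(10 / 26) = ceil(0.3846) = 1
Interference = 1 * 2 = 2
R_next = 8 + 2 = 10
R_next = R_prev, so the iteration has converged (response time = 10).

10


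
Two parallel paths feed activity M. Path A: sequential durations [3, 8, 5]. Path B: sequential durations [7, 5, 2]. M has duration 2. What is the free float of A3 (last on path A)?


ES(A3) = sum of predecessors on chain A = 11
EF(A3) = ES + duration = 11 + 5 = 16
Successor of A3 is M. ES(M) = max(sum(A), sum(B)) = max(16, 14) = 16
Free float = ES(successor) - EF(current) = 16 - 16 = 0

0


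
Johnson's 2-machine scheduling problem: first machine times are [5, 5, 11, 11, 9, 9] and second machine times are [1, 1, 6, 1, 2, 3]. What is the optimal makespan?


Apply Johnson's rule:
  Group 1 (a <= b): []
  Group 2 (a > b): [(3, 11, 6), (6, 9, 3), (5, 9, 2), (1, 5, 1), (2, 5, 1), (4, 11, 1)]
Optimal job order: [3, 6, 5, 1, 2, 4]
Schedule:
  Job 3: M1 done at 11, M2 done at 17
  Job 6: M1 done at 20, M2 done at 23
  Job 5: M1 done at 29, M2 done at 31
  Job 1: M1 done at 34, M2 done at 35
  Job 2: M1 done at 39, M2 done at 40
  Job 4: M1 done at 50, M2 done at 51
Makespan = 51

51


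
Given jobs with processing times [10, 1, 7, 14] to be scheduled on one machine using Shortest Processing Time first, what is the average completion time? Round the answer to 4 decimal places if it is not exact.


Sort jobs by processing time (SPT order): [1, 7, 10, 14]
Compute completion times sequentially:
  Job 1: processing = 1, completes at 1
  Job 2: processing = 7, completes at 8
  Job 3: processing = 10, completes at 18
  Job 4: processing = 14, completes at 32
Sum of completion times = 59
Average completion time = 59/4 = 14.75

14.75


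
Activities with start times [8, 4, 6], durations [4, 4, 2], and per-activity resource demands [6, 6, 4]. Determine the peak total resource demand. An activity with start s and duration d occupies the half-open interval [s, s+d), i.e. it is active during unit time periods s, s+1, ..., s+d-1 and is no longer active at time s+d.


Each activity i is active on [start_i, start_i + duration_i).
Compute total resource usage per time slot:
  t=0: active resources = [], total = 0
  t=1: active resources = [], total = 0
  t=2: active resources = [], total = 0
  t=3: active resources = [], total = 0
  t=4: active resources = [6], total = 6
  t=5: active resources = [6], total = 6
  t=6: active resources = [6, 4], total = 10
  t=7: active resources = [6, 4], total = 10
  t=8: active resources = [6], total = 6
  t=9: active resources = [6], total = 6
  t=10: active resources = [6], total = 6
  t=11: active resources = [6], total = 6
Peak resource demand = 10

10


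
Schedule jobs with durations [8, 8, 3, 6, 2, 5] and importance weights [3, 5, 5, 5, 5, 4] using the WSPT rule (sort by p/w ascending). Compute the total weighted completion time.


Compute p/w ratios and sort ascending (WSPT): [(2, 5), (3, 5), (6, 5), (5, 4), (8, 5), (8, 3)]
Compute weighted completion times:
  Job (p=2,w=5): C=2, w*C=5*2=10
  Job (p=3,w=5): C=5, w*C=5*5=25
  Job (p=6,w=5): C=11, w*C=5*11=55
  Job (p=5,w=4): C=16, w*C=4*16=64
  Job (p=8,w=5): C=24, w*C=5*24=120
  Job (p=8,w=3): C=32, w*C=3*32=96
Total weighted completion time = 370

370


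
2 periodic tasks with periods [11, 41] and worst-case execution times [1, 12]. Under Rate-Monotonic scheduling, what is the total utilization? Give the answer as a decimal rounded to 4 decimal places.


Compute individual utilizations (exact fractions):
  Task 1: C/T = 1/11 (approx. 0.0909)
  Task 2: C/T = 12/41 (approx. 0.2927)
Total utilization U = 1/11 + 12/41 = 173/451
Rounded to 4 decimal places: U = 0.3836
RM (Liu & Layland) bound for 2 tasks = 0.828427; compare with U = 173/451 (approx. 0.383592)
U <= bound, so schedulable by RM sufficient condition.

0.3836


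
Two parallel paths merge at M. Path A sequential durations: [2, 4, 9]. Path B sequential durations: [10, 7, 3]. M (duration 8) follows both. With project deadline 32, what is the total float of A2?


Forward pass: ES(A2) = sum of predecessors on chain A = 2
EF = ES + duration = 2 + 4 = 6
Backward pass: LF(M) = deadline = 32; LS(M) = 32 - 8 = 24
LF(A2) = LS(M) - sum(successors on chain A) = 24 - 9 = 15
LS = LF - duration = 15 - 4 = 11
Total float = LS - ES = 11 - 2 = 9

9


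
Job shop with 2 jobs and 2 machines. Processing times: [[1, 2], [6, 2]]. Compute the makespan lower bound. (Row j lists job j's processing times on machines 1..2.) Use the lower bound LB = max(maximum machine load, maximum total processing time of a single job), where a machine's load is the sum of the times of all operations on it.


Machine loads:
  Machine 1: 1 + 6 = 7
  Machine 2: 2 + 2 = 4
Max machine load = 7
Job totals:
  Job 1: 3
  Job 2: 8
Max job total = 8
Lower bound = max(7, 8) = 8

8


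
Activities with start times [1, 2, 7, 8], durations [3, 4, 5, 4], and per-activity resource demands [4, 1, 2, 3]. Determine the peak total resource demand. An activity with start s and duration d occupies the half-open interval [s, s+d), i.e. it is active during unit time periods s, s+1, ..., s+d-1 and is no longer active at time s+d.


Each activity i is active on [start_i, start_i + duration_i).
Compute total resource usage per time slot:
  t=0: active resources = [], total = 0
  t=1: active resources = [4], total = 4
  t=2: active resources = [4, 1], total = 5
  t=3: active resources = [4, 1], total = 5
  t=4: active resources = [1], total = 1
  t=5: active resources = [1], total = 1
  t=6: active resources = [], total = 0
  t=7: active resources = [2], total = 2
  t=8: active resources = [2, 3], total = 5
  t=9: active resources = [2, 3], total = 5
  t=10: active resources = [2, 3], total = 5
  t=11: active resources = [2, 3], total = 5
Peak resource demand = 5

5


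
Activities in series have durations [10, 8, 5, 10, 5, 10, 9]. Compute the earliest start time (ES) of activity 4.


Activity 4 starts after activities 1 through 3 complete.
Predecessor durations: [10, 8, 5]
ES = 10 + 8 + 5 = 23

23


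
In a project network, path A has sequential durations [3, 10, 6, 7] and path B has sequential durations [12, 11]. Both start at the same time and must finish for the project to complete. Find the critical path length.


Path A total = 3 + 10 + 6 + 7 = 26
Path B total = 12 + 11 = 23
Critical path = longest path = max(26, 23) = 26

26


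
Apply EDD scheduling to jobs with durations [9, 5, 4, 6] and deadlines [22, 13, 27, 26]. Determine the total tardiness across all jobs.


Sort by due date (EDD order): [(5, 13), (9, 22), (6, 26), (4, 27)]
Compute completion times and tardiness:
  Job 1: p=5, d=13, C=5, tardiness=max(0,5-13)=0
  Job 2: p=9, d=22, C=14, tardiness=max(0,14-22)=0
  Job 3: p=6, d=26, C=20, tardiness=max(0,20-26)=0
  Job 4: p=4, d=27, C=24, tardiness=max(0,24-27)=0
Total tardiness = 0

0


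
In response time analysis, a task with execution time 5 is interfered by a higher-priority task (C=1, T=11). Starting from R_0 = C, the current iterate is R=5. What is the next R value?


R_next = C + ceil(R_prev / T_hp) * C_hp
ceil(5 / 11) = ceil(0.4545) = 1
Interference = 1 * 1 = 1
R_next = 5 + 1 = 6

6


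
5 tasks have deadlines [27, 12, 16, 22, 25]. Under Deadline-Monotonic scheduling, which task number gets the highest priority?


Sort tasks by relative deadline (ascending):
  Task 2: deadline = 12
  Task 3: deadline = 16
  Task 4: deadline = 22
  Task 5: deadline = 25
  Task 1: deadline = 27
Priority order (highest first): [2, 3, 4, 5, 1]
Highest priority task = 2

2


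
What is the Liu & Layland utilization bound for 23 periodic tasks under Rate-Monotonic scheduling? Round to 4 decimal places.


Compute 2^(1/23) = 1.0305955448
Subtract 1: 1.0305955448 - 1 = 0.0305955448
Multiply by n: 23 * 0.0305955448 = 0.7036975304
Round to 4 dp: 0.7037

0.7037


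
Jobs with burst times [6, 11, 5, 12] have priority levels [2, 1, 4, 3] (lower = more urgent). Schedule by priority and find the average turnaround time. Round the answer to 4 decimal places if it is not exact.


Sort by priority (ascending = highest first):
Order: [(1, 11), (2, 6), (3, 12), (4, 5)]
Completion times:
  Priority 1, burst=11, C=11
  Priority 2, burst=6, C=17
  Priority 3, burst=12, C=29
  Priority 4, burst=5, C=34
Average turnaround = 91/4 = 22.75

22.75


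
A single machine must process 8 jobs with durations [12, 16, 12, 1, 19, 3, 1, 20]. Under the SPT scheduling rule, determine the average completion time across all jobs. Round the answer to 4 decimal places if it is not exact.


Sort jobs by processing time (SPT order): [1, 1, 3, 12, 12, 16, 19, 20]
Compute completion times sequentially:
  Job 1: processing = 1, completes at 1
  Job 2: processing = 1, completes at 2
  Job 3: processing = 3, completes at 5
  Job 4: processing = 12, completes at 17
  Job 5: processing = 12, completes at 29
  Job 6: processing = 16, completes at 45
  Job 7: processing = 19, completes at 64
  Job 8: processing = 20, completes at 84
Sum of completion times = 247
Average completion time = 247/8 = 30.875

30.875


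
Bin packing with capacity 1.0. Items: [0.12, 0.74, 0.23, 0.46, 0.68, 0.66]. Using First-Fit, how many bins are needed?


Place items sequentially using First-Fit:
  Item 0.12 -> new Bin 1
  Item 0.74 -> Bin 1 (now 0.86)
  Item 0.23 -> new Bin 2
  Item 0.46 -> Bin 2 (now 0.69)
  Item 0.68 -> new Bin 3
  Item 0.66 -> new Bin 4
Total bins used = 4

4


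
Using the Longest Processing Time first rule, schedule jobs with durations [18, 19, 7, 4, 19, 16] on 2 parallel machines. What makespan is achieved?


Sort jobs in decreasing order (LPT): [19, 19, 18, 16, 7, 4]
Assign each job to the least loaded machine:
  Machine 1: jobs [19, 18, 4], load = 41
  Machine 2: jobs [19, 16, 7], load = 42
Makespan = max load = 42

42


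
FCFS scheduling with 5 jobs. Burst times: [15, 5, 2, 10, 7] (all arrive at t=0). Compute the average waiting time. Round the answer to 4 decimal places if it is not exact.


FCFS order (as given): [15, 5, 2, 10, 7]
Waiting times:
  Job 1: wait = 0
  Job 2: wait = 15
  Job 3: wait = 20
  Job 4: wait = 22
  Job 5: wait = 32
Sum of waiting times = 89
Average waiting time = 89/5 = 17.8

17.8


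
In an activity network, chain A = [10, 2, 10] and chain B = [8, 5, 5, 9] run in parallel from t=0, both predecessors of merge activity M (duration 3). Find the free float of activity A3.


ES(A3) = sum of predecessors on chain A = 12
EF(A3) = ES + duration = 12 + 10 = 22
Successor of A3 is M. ES(M) = max(sum(A), sum(B)) = max(22, 27) = 27
Free float = ES(successor) - EF(current) = 27 - 22 = 5

5


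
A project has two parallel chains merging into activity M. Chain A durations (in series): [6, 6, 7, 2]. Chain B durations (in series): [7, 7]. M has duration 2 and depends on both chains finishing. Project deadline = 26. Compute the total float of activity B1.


Forward pass: ES(B1) = sum of predecessors on chain B = 0
EF = ES + duration = 0 + 7 = 7
Backward pass: LF(M) = deadline = 26; LS(M) = 26 - 2 = 24
LF(B1) = LS(M) - sum(successors on chain B) = 24 - 7 = 17
LS = LF - duration = 17 - 7 = 10
Total float = LS - ES = 10 - 0 = 10

10


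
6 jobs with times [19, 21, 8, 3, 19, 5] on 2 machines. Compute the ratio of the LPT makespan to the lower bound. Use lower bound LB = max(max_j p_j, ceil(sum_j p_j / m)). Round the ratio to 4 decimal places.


LPT order: [21, 19, 19, 8, 5, 3]
Machine loads after assignment: [37, 38]
LPT makespan = 38
Lower bound = max(max_job, ceil(total/2)) = max(21, 38) = 38
Ratio = 38 / 38 = 1.0

1.0


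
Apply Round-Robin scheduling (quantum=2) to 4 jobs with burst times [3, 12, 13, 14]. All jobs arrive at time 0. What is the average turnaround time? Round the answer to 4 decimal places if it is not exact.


Time quantum = 2
Execution trace:
  J1 runs 2 units, time = 2
  J2 runs 2 units, time = 4
  J3 runs 2 units, time = 6
  J4 runs 2 units, time = 8
  J1 runs 1 units, time = 9
  J2 runs 2 units, time = 11
  J3 runs 2 units, time = 13
  J4 runs 2 units, time = 15
  J2 runs 2 units, time = 17
  J3 runs 2 units, time = 19
  J4 runs 2 units, time = 21
  J2 runs 2 units, time = 23
  J3 runs 2 units, time = 25
  J4 runs 2 units, time = 27
  J2 runs 2 units, time = 29
  J3 runs 2 units, time = 31
  J4 runs 2 units, time = 33
  J2 runs 2 units, time = 35
  J3 runs 2 units, time = 37
  J4 runs 2 units, time = 39
  J3 runs 1 units, time = 40
  J4 runs 2 units, time = 42
Finish times: [9, 35, 40, 42]
Average turnaround = 126/4 = 31.5

31.5


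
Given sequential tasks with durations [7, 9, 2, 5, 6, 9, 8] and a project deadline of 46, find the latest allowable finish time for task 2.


LF(activity 2) = deadline - sum of successor durations
Successors: activities 3 through 7 with durations [2, 5, 6, 9, 8]
Sum of successor durations = 30
LF = 46 - 30 = 16

16


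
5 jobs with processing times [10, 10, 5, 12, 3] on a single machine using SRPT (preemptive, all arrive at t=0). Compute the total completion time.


Since all jobs arrive at t=0, SRPT equals SPT ordering.
SPT order: [3, 5, 10, 10, 12]
Completion times:
  Job 1: p=3, C=3
  Job 2: p=5, C=8
  Job 3: p=10, C=18
  Job 4: p=10, C=28
  Job 5: p=12, C=40
Total completion time = 3 + 8 + 18 + 28 + 40 = 97

97


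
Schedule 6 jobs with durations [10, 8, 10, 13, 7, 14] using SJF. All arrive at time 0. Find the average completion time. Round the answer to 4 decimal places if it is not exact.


SJF order (ascending): [7, 8, 10, 10, 13, 14]
Completion times:
  Job 1: burst=7, C=7
  Job 2: burst=8, C=15
  Job 3: burst=10, C=25
  Job 4: burst=10, C=35
  Job 5: burst=13, C=48
  Job 6: burst=14, C=62
Average completion = 192/6 = 32.0

32.0


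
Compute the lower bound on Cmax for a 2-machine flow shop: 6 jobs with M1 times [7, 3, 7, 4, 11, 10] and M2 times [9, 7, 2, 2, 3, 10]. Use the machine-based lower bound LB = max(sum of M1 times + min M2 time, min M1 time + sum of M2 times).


LB1 = sum(M1 times) + min(M2 times) = 42 + 2 = 44
LB2 = min(M1 times) + sum(M2 times) = 3 + 33 = 36
Lower bound = max(LB1, LB2) = max(44, 36) = 44

44


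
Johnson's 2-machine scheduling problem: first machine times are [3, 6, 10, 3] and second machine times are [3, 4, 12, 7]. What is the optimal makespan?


Apply Johnson's rule:
  Group 1 (a <= b): [(1, 3, 3), (4, 3, 7), (3, 10, 12)]
  Group 2 (a > b): [(2, 6, 4)]
Optimal job order: [1, 4, 3, 2]
Schedule:
  Job 1: M1 done at 3, M2 done at 6
  Job 4: M1 done at 6, M2 done at 13
  Job 3: M1 done at 16, M2 done at 28
  Job 2: M1 done at 22, M2 done at 32
Makespan = 32

32


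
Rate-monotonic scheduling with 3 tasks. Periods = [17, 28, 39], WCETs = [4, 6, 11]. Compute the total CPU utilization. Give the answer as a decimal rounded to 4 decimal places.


Compute individual utilizations (exact fractions):
  Task 1: C/T = 4/17 (approx. 0.2353)
  Task 2: C/T = 6/28 = 3/14 (approx. 0.2143)
  Task 3: C/T = 11/39 (approx. 0.2821)
Total utilization U = 4/17 + 3/14 + 11/39 = 6791/9282
Rounded to 4 decimal places: U = 0.7316
RM (Liu & Layland) bound for 3 tasks = 0.779763; compare with U = 6791/9282 (approx. 0.731631)
U <= bound, so schedulable by RM sufficient condition.

0.7316


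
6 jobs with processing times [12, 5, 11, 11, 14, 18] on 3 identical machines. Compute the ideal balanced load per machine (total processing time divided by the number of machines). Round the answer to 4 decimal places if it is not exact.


Total processing time = 12 + 5 + 11 + 11 + 14 + 18 = 71
Number of machines = 3
Ideal balanced load = 71 / 3 = 23.6667

23.6667


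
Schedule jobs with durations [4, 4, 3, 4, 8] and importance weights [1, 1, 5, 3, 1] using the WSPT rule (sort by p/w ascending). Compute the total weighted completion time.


Compute p/w ratios and sort ascending (WSPT): [(3, 5), (4, 3), (4, 1), (4, 1), (8, 1)]
Compute weighted completion times:
  Job (p=3,w=5): C=3, w*C=5*3=15
  Job (p=4,w=3): C=7, w*C=3*7=21
  Job (p=4,w=1): C=11, w*C=1*11=11
  Job (p=4,w=1): C=15, w*C=1*15=15
  Job (p=8,w=1): C=23, w*C=1*23=23
Total weighted completion time = 85

85


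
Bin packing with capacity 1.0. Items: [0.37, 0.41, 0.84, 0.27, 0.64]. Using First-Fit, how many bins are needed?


Place items sequentially using First-Fit:
  Item 0.37 -> new Bin 1
  Item 0.41 -> Bin 1 (now 0.78)
  Item 0.84 -> new Bin 2
  Item 0.27 -> new Bin 3
  Item 0.64 -> Bin 3 (now 0.91)
Total bins used = 3

3


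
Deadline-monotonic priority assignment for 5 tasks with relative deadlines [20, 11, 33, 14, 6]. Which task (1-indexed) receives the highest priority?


Sort tasks by relative deadline (ascending):
  Task 5: deadline = 6
  Task 2: deadline = 11
  Task 4: deadline = 14
  Task 1: deadline = 20
  Task 3: deadline = 33
Priority order (highest first): [5, 2, 4, 1, 3]
Highest priority task = 5

5


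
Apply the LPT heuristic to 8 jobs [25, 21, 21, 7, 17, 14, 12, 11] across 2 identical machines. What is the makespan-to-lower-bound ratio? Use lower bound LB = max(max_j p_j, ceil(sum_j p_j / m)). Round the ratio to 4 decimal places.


LPT order: [25, 21, 21, 17, 14, 12, 11, 7]
Machine loads after assignment: [63, 65]
LPT makespan = 65
Lower bound = max(max_job, ceil(total/2)) = max(25, 64) = 64
Ratio = 65 / 64 = 1.0156

1.0156


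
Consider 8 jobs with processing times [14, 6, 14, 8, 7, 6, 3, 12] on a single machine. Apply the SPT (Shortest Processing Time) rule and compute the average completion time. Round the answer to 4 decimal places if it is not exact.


Sort jobs by processing time (SPT order): [3, 6, 6, 7, 8, 12, 14, 14]
Compute completion times sequentially:
  Job 1: processing = 3, completes at 3
  Job 2: processing = 6, completes at 9
  Job 3: processing = 6, completes at 15
  Job 4: processing = 7, completes at 22
  Job 5: processing = 8, completes at 30
  Job 6: processing = 12, completes at 42
  Job 7: processing = 14, completes at 56
  Job 8: processing = 14, completes at 70
Sum of completion times = 247
Average completion time = 247/8 = 30.875

30.875


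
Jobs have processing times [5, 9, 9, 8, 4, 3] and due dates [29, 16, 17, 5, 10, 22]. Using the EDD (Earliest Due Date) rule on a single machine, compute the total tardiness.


Sort by due date (EDD order): [(8, 5), (4, 10), (9, 16), (9, 17), (3, 22), (5, 29)]
Compute completion times and tardiness:
  Job 1: p=8, d=5, C=8, tardiness=max(0,8-5)=3
  Job 2: p=4, d=10, C=12, tardiness=max(0,12-10)=2
  Job 3: p=9, d=16, C=21, tardiness=max(0,21-16)=5
  Job 4: p=9, d=17, C=30, tardiness=max(0,30-17)=13
  Job 5: p=3, d=22, C=33, tardiness=max(0,33-22)=11
  Job 6: p=5, d=29, C=38, tardiness=max(0,38-29)=9
Total tardiness = 43

43


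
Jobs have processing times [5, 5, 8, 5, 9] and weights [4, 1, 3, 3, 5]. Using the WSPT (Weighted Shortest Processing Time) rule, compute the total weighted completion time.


Compute p/w ratios and sort ascending (WSPT): [(5, 4), (5, 3), (9, 5), (8, 3), (5, 1)]
Compute weighted completion times:
  Job (p=5,w=4): C=5, w*C=4*5=20
  Job (p=5,w=3): C=10, w*C=3*10=30
  Job (p=9,w=5): C=19, w*C=5*19=95
  Job (p=8,w=3): C=27, w*C=3*27=81
  Job (p=5,w=1): C=32, w*C=1*32=32
Total weighted completion time = 258

258


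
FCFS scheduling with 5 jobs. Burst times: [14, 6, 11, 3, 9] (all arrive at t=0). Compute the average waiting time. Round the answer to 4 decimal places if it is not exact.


FCFS order (as given): [14, 6, 11, 3, 9]
Waiting times:
  Job 1: wait = 0
  Job 2: wait = 14
  Job 3: wait = 20
  Job 4: wait = 31
  Job 5: wait = 34
Sum of waiting times = 99
Average waiting time = 99/5 = 19.8

19.8


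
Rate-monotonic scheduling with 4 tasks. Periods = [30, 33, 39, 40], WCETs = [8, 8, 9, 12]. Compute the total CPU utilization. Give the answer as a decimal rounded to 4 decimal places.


Compute individual utilizations (exact fractions):
  Task 1: C/T = 8/30 = 4/15 (approx. 0.2667)
  Task 2: C/T = 8/33 (approx. 0.2424)
  Task 3: C/T = 9/39 = 3/13 (approx. 0.2308)
  Task 4: C/T = 12/40 = 3/10 (approx. 0.3)
Total utilization U = 4/15 + 8/33 + 3/13 + 3/10 = 1487/1430
Rounded to 4 decimal places: U = 1.0399
RM (Liu & Layland) bound for 4 tasks = 0.756828; compare with U = 1487/1430 (approx. 1.039860)
U > 1, so the task set is not schedulable (processor overloaded).

1.0399


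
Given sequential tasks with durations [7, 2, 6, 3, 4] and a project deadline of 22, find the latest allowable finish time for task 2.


LF(activity 2) = deadline - sum of successor durations
Successors: activities 3 through 5 with durations [6, 3, 4]
Sum of successor durations = 13
LF = 22 - 13 = 9

9


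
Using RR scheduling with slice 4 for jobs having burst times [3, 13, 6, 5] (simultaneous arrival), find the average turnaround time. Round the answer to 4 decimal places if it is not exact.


Time quantum = 4
Execution trace:
  J1 runs 3 units, time = 3
  J2 runs 4 units, time = 7
  J3 runs 4 units, time = 11
  J4 runs 4 units, time = 15
  J2 runs 4 units, time = 19
  J3 runs 2 units, time = 21
  J4 runs 1 units, time = 22
  J2 runs 4 units, time = 26
  J2 runs 1 units, time = 27
Finish times: [3, 27, 21, 22]
Average turnaround = 73/4 = 18.25

18.25


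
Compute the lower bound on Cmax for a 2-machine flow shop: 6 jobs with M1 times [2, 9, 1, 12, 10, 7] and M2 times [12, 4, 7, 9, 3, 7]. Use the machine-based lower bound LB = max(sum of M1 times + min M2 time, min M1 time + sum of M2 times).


LB1 = sum(M1 times) + min(M2 times) = 41 + 3 = 44
LB2 = min(M1 times) + sum(M2 times) = 1 + 42 = 43
Lower bound = max(LB1, LB2) = max(44, 43) = 44

44


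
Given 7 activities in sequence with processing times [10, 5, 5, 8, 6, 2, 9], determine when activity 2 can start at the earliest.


Activity 2 starts after activities 1 through 1 complete.
Predecessor durations: [10]
ES = 10 = 10

10


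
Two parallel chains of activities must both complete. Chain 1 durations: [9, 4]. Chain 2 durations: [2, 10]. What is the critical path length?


Path A total = 9 + 4 = 13
Path B total = 2 + 10 = 12
Critical path = longest path = max(13, 12) = 13

13


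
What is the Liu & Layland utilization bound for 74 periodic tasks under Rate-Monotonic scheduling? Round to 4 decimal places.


Compute 2^(1/74) = 1.0094108601
Subtract 1: 1.0094108601 - 1 = 0.0094108601
Multiply by n: 74 * 0.0094108601 = 0.6964036474
Round to 4 dp: 0.6964

0.6964


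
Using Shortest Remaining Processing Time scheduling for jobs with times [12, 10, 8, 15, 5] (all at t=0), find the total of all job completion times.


Since all jobs arrive at t=0, SRPT equals SPT ordering.
SPT order: [5, 8, 10, 12, 15]
Completion times:
  Job 1: p=5, C=5
  Job 2: p=8, C=13
  Job 3: p=10, C=23
  Job 4: p=12, C=35
  Job 5: p=15, C=50
Total completion time = 5 + 13 + 23 + 35 + 50 = 126

126
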